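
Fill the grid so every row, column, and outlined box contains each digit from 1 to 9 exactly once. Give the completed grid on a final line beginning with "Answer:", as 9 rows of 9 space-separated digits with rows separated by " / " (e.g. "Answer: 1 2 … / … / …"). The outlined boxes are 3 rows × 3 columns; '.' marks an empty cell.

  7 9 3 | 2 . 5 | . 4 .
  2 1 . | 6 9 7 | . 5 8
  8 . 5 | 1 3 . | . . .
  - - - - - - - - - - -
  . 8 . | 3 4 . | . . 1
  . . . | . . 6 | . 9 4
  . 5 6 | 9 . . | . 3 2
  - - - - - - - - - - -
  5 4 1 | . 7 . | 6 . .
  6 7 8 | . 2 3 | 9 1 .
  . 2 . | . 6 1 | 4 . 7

Step 1. [r6c7∈{7,8}] 7 has one home in row 6: r6c7, so r6c7=7.
Step 2. [r7c4∈{8}] only 8 remains possible at r7c4. So r7c4=8.
Step 3. [r5c5∈{1,5,8}] col 5 places 5 nowhere but r5c5 ⇒ r5c5=5.
Step 4. [r4c3∈{2,7,9}] in row 4, 7 fits only at r4c3. So r4c3=7.
Step 5. [r3c2∈{6}] r3c2 is down to just 6 ⇒ r3c2=6.
Step 6. [r6c5∈{1,8}] 1 has one home in col 5: r6c5. So r6c5=1.
Step 7. [r9c1∈{3,9}] across row 9, 3 lands solely at r9c1, so r9c1=3.
Step 8. [r8c4∈{4,5}] in row 8, 4 fits only at r8c4, so r8c4=4.
Step 9. [r3c7∈{2}] r3c7's peers cover all but 2, so r3c7=2.
Step 10. [r4c6∈{2}] only 2 remains possible at r4c6, so r4c6=2.
Step 11. [r9c8∈{8}] r9c8's peers cover all but 8. So r9c8=8.
Step 12. [r3c9∈{9}] r3c9 has the single candidate 9, so r3c9=9.
Step 13. [r7c9∈{3}] r7c9 has the single candidate 3 ⇒ r7c9=3.
Step 14. [r4c7∈{5}] r4c7's peers cover all but 5. So r4c7=5.
Step 15. [r5c3∈{2}] r5c3 has the single candidate 2. So r5c3=2.
Step 16. [r9c4∈{5}] only 5 remains possible at r9c4. So r9c4=5.
Step 17. [r1c9∈{6}] r1c9 is down to just 6, so r1c9=6.
Step 18. [r2c3∈{4}] r2c3 is down to just 4. So r2c3=4.
Step 19. [r5c1∈{1}] only 1 remains possible at r5c1. So r5c1=1.
Step 20. [r1c7∈{1}] r1c7's peers cover all but 1, so r1c7=1.
Step 21. [r8c9∈{5}] nothing but 5 survives at r8c9. So r8c9=5.
Step 22. [r1c5∈{8}] nothing but 8 survives at r1c5. So r1c5=8.
Step 23. [r4c1∈{9}] r4c1 has the single candidate 9, so r4c1=9.
Step 24. [r5c2∈{3}] r5c2 has the single candidate 3 ⇒ r5c2=3.
Step 25. [r5c4∈{7}] r5c4 has the single candidate 7. So r5c4=7.
Step 26. [r6c6∈{8}] only 8 remains possible at r6c6 ⇒ r6c6=8.
Step 27. [r6c1∈{4}] r6c1's peers cover all but 4, so r6c1=4.
Step 28. [r3c6∈{4}] r3c6's peers cover all but 4 ⇒ r3c6=4.
Step 29. [r7c6∈{9}] nothing but 9 survives at r7c6. So r7c6=9.
Step 30. [r2c7∈{3}] r2c7 is down to just 3, so r2c7=3.
Step 31. [r4c8∈{6}] r4c8 is down to just 6, so r4c8=6.
Step 32. [r5c7∈{8}] r5c7 is down to just 8 ⇒ r5c7=8.
Step 33. [r9c3∈{9}] nothing but 9 survives at r9c3. So r9c3=9.
Step 34. [r7c8∈{2}] only 2 remains possible at r7c8. So r7c8=2.
Step 35. [r3c8∈{7}] only 7 remains possible at r3c8. So r3c8=7.

Answer: 7 9 3 2 8 5 1 4 6 / 2 1 4 6 9 7 3 5 8 / 8 6 5 1 3 4 2 7 9 / 9 8 7 3 4 2 5 6 1 / 1 3 2 7 5 6 8 9 4 / 4 5 6 9 1 8 7 3 2 / 5 4 1 8 7 9 6 2 3 / 6 7 8 4 2 3 9 1 5 / 3 2 9 5 6 1 4 8 7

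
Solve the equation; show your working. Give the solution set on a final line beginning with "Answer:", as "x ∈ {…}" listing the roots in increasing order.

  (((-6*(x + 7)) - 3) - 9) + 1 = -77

Step 1. [(((-6*(x + 7)) - 3) - 9) + 1 = -77] subtract 1: x sits inside (… + 1). So sub: ((-6*(x + 7)) - 3) - 9 = -78.
Step 2. [((-6*(x + 7)) - 3) - 9 = -78] add 9: x sits inside (… - 9), so sub: (-6*(x + 7)) - 3 = -69.
Step 3. [(-6*(x + 7)) - 3 = -69] -3 is outermost — add 3 both sides, so sub: -6*(x + 7) = -66.
Step 4. [-6*(x + 7) = -66] LHS = -6·(…); ÷-6 both sides. So div: x + 7 = 11.
Step 5. [x + 7 = 11] the outer +7 inverts by subtracting 7. So sub: x = 4.

Answer: x ∈ {4}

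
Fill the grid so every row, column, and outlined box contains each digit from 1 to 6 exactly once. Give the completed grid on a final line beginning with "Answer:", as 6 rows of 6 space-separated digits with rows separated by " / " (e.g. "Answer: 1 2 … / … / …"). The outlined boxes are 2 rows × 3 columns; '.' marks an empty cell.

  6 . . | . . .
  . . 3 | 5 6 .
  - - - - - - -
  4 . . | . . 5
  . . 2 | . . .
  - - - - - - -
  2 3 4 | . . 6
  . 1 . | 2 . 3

Step 1. [r5c4∈{1}] r5c4's peers cover all but 1 ⇒ r5c4=1.
Step 2. [r4c1∈{1,3,5}] col 1 places 3 nowhere but r4c1. So r4c1=3.
Step 3. [r3c5∈{1,2,3}] 2 has one home in row 3: r3c5. So r3c5=2.
Step 4. [r6c5∈{4,5}] r6c5 is the only open cell in row 6 admitting 4. So r6c5=4.
Step 5. [r3c2∈{6}] r3c2 is down to just 6. So r3c2=6.
Step 6. [r4c5∈{1}] only 1 remains possible at r4c5, so r4c5=1.
Step 7. [r4c6∈{4}] r4c6 is down to just 4. So r4c6=4.
Step 8. [r1c4∈{3,4}] r1c4 is the only open cell in col 4 admitting 4, so r1c4=4.
Step 9. [r2c1∈{1}] nothing but 1 survives at r2c1. So r2c1=1.
Step 10. [r1c3∈{5}] r1c3 has the single candidate 5 ⇒ r1c3=5.
Step 11. [r2c6∈{2}] r2c6's peers cover all but 2, so r2c6=2.
Step 12. [r6c1∈{5}] r6c1 has the single candidate 5. So r6c1=5.
Step 13. [r5c5∈{5}] nothing but 5 survives at r5c5, so r5c5=5.
Step 14. [r3c3∈{1}] r3c3's peers cover all but 1, so r3c3=1.
Step 15. [r1c2∈{2}] nothing but 2 survives at r1c2, so r1c2=2.
Step 16. [r1c5∈{3}] nothing but 3 survives at r1c5. So r1c5=3.
Step 17. [r2c2∈{4}] r2c2 has the single candidate 4. So r2c2=4.
Step 18. [r6c3∈{6}] r6c3 is down to just 6. So r6c3=6.
Step 19. [r4c4∈{6}] only 6 remains possible at r4c4, so r4c4=6.
Step 20. [r4c2∈{5}] r4c2 is down to just 5, so r4c2=5.
Step 21. [r1c6∈{1}] r1c6's peers cover all but 1, so r1c6=1.
Step 22. [r3c4∈{3}] r3c4's peers cover all but 3 ⇒ r3c4=3.

Answer: 6 2 5 4 3 1 / 1 4 3 5 6 2 / 4 6 1 3 2 5 / 3 5 2 6 1 4 / 2 3 4 1 5 6 / 5 1 6 2 4 3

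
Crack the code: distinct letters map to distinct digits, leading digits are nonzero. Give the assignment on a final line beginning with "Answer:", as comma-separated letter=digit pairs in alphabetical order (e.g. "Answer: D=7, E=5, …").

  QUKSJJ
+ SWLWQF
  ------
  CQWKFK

Step 1. [col 1: J + F ≡ K (mod 10)] no forcing yet in column 1 (carry-in 0); F=6 is free and consistent — try it. So F=6.
Step 2. [col 1: J + F ≡ K (mod 10)] no forcing yet in column 1 (carry-in 0); J=4 is free and consistent — try it. So J=4.
Step 3. [col 1: J + F ≡ K (mod 10)] from column 1 (J=4, F=6, carry-in 0, digits 4,6 already taken and all letters distinct): K must equal 0, so K=0.
Step 4. [col 2: J + Q ≡ F (mod 10)] column 2: given J=4, F=6, carry-in 1, and digits 0,4,6 already taken and all letters distinct, J+Q≡F (mod 10) forces Q=1. So Q=1.
Step 5. [col 3: S + W ≡ K (mod 10)] W=3 is one option consistent with column 3 (S + W ≡ K (mod 10), carry-in 0) — take it ⇒ W=3.
Step 6. [col 3: S + W ≡ K (mod 10)] from column 3 (W=3, K=0, carry-in 0, digits 0,1,3,4,6 already taken and all letters distinct): S must equal 7. So S=7.
Step 7. [col 4: K + L ≡ W (mod 10)] in column 4 we have K+L≡W with carry-in 1; given K=0, W=3 and digits 0,1,3,4,6,7 already taken and all letters distinct, that pins L to 2, so L=2.
Step 8. [col 5: U + W ≡ Q (mod 10)] column 5: given W=3, Q=1, carry-in 0, and digits 0,1,2,3,4,6,7 already taken and all letters distinct, U+W≡Q (mod 10) forces U=8. So U=8.
Step 9. [col 6: Q + S ≡ C (mod 10)] from column 6 (Q=1, S=7, carry-in 1, digits 0,1,2,3,4,6,7,8 already taken and all letters distinct): C must equal 9. So C=9.

Answer: C=9, F=6, J=4, K=0, L=2, Q=1, S=7, U=8, W=3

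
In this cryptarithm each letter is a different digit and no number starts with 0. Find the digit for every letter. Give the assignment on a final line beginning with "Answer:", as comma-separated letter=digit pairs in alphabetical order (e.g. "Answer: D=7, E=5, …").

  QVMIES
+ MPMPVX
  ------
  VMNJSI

Step 1. [col 1: S + X ≡ I (mod 10)] no forcing yet in column 1 (carry-in 0); S=9 is free and consistent — try it, so S=9.
Step 2. [col 1: S + X ≡ I (mod 10)] no forcing yet in column 1 (carry-in 0); I=4 is free and consistent — try it, so I=4.
Step 3. [col 1: S + X ≡ I (mod 10)] in column 1 we have S+X≡I with carry-in 0; given S=9, I=4 and digits 4,9 already taken and all letters distinct, that pins X to 5 ⇒ X=5.
Step 4. [col 2: E + V ≡ S (mod 10)] V=8 is one option consistent with column 2 (E + V ≡ S (mod 10), carry-in 1) — take it ⇒ V=8.
Step 5. [col 2: E + V ≡ S (mod 10)] in column 2 we have E+V≡S with carry-in 1; given V=8, S=9 and digits 4,5,8,9 already taken and all letters distinct, that pins E to 0, so E=0.
Step 6. [col 3: I + P ≡ J (mod 10)] no forcing yet in column 3 (carry-in 0); J=7 is free and consistent — try it. So J=7.
Step 7. [col 3: I + P ≡ J (mod 10)] from column 3 (I=4, J=7, carry-in 0, digits 0,4,5,7,8,9 already taken and all letters distinct): P must equal 3, so P=3.
Step 8. [col 4: M + M ≡ N (mod 10)] from column 4 (nothing yet, carry-in 0, digits 0,3,4,5,7,8,9 already taken and all letters distinct): N must equal 2, so N=2.
Step 9. [col 4: M + M ≡ N (mod 10)] M=1 is one option consistent with column 4 (M + M ≡ N (mod 10), carry-in 0) — take it, so M=1.
Step 10. [col 6: Q + M ≡ V (mod 10)] from column 6 (M=1, V=8, carry-in 1, digits 0,1,2,3,4,5,7,8,9 already taken and all letters distinct): Q must equal 6. So Q=6.

Answer: E=0, I=4, J=7, M=1, N=2, P=3, Q=6, S=9, V=8, X=5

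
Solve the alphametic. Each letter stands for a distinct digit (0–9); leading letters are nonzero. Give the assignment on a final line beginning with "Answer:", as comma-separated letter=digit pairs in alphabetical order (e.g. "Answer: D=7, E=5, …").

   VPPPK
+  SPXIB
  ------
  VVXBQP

Step 1. [V] V is the leading digit of a 6-digit sum of two 5-digit numbers; the final carry is exactly 1 ⇒ V=1.
Step 2. [col 1: K + B ≡ P (mod 10)] no forcing yet in column 1 (carry-in 0); P=8 is free and consistent — try it. So P=8.
Step 3. [col 1: K + B ≡ P (mod 10)] column 1 (K + B ≡ P (mod 10), carry-in 0) doesn't pin K yet; pick K=2 and continue. So K=2.
Step 4. [col 1: K + B ≡ P (mod 10)] in column 1 we have K+B≡P with carry-in 0; given K=2, P=8 and digits 1,2,8 already taken and all letters distinct, that pins B to 6. So B=6.
Step 5. [col 2: P + I ≡ Q (mod 10)] several values work for Q in column 2 (P + I ≡ Q (mod 10), carry-in 0); try Q=3, so Q=3.
Step 6. [col 2: P + I ≡ Q (mod 10)] column 2: given P=8, Q=3, carry-in 0, and digits 1,2,3,6,8 already taken and all letters distinct, P+I≡Q (mod 10) forces I=5 ⇒ I=5.
Step 7. [col 3: P + X ≡ B (mod 10)] in column 3 we have P+X≡B with carry-in 1; given P=8, B=6 and digits 1,2,3,5,6,8 already taken and all letters distinct, that pins X to 7. So X=7.
Step 8. [col 5: V + S ≡ V (mod 10)] column 5: given V=1, carry-in 1, and digits 1,2,3,5,6,7,8 already taken and all letters distinct, V+S≡V (mod 10) forces S=9. So S=9.

Answer: B=6, I=5, K=2, P=8, Q=3, S=9, V=1, X=7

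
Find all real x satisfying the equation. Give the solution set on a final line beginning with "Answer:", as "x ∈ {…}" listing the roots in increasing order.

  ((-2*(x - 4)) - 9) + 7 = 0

Step 1. [((-2*(x - 4)) - 9) + 7 = 0] +7 is outermost — subtract 7 both sides, so sub: (-2*(x - 4)) - 9 = -7.
Step 2. [(-2*(x - 4)) - 9 = -7] the outer -9 inverts by adding 9. So sub: -2*(x - 4) = 2.
Step 3. [-2*(x - 4) = 2] -2·(inner) — divide through by -2 ⇒ div: x - 4 = -1.
Step 4. [x - 4 = -1] peel the -4: add 4 from each side, so sub: x = 3.

Answer: x ∈ {3}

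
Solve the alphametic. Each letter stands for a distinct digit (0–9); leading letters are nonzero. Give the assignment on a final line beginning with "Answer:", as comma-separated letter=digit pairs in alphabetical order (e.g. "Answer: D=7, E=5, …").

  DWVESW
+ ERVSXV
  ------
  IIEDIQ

Step 1. [col 1: W + V ≡ Q (mod 10)] Q=4 is one option consistent with column 1 (W + V ≡ Q (mod 10), carry-in 0) — take it ⇒ Q=4.
Step 2. [col 1: W + V ≡ Q (mod 10)] W=8 is one option consistent with column 1 (W + V ≡ Q (mod 10), carry-in 0) — take it ⇒ W=8.
Step 3. [col 1: W + V ≡ Q (mod 10)] in column 1 we have W+V≡Q with carry-in 0; given W=8, Q=4 and digits 4,8 already taken and all letters distinct, that pins V to 6, so V=6.
Step 4. [col 2: S + X ≡ I (mod 10)] I=9 is one option consistent with column 2 (S + X ≡ I (mod 10), carry-in 1) — take it. So I=9.
Step 5. [col 2: S + X ≡ I (mod 10)] column 2 (S + X ≡ I (mod 10), carry-in 1) doesn't pin X yet; pick X=3 and continue. So X=3.
Step 6. [col 2: S + X ≡ I (mod 10)] column 2: given X=3, I=9, carry-in 1, and digits 3,4,6,8,9 already taken and all letters distinct, S+X≡I (mod 10) forces S=5, so S=5.
Step 7. [col 3: E + S ≡ D (mod 10)] column 3 (E + S ≡ D (mod 10), carry-in 0) doesn't pin E yet; pick E=2 and continue, so E=2.
Step 8. [col 3: E + S ≡ D (mod 10)] column 3: given E=2, S=5, carry-in 0, and digits 2,3,4,5,6,8,9 already taken and all letters distinct, E+S≡D (mod 10) forces D=7 ⇒ D=7.
Step 9. [col 5: W + R ≡ I (mod 10)] from column 5 (W=8, I=9, carry-in 1, digits 2,3,4,5,6,7,8,9 already taken and all letters distinct): R must equal 0. So R=0.

Answer: D=7, E=2, I=9, Q=4, R=0, S=5, V=6, W=8, X=3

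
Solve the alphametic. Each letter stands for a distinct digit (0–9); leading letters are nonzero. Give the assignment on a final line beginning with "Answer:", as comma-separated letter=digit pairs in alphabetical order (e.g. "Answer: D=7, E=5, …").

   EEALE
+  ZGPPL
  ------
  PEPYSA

Step 1. [col 1: E + L ≡ A (mod 10)] no forcing yet in column 1 (carry-in 0); E=5 is free and consistent — try it ⇒ E=5.
Step 2. [col 1: E + L ≡ A (mod 10)] no forcing yet in column 1 (carry-in 0); L=2 is free and consistent — try it ⇒ L=2.
Step 3. [col 1: E + L ≡ A (mod 10)] column 1 reads E+L+carry(0)=A with E=5, L=2; with digits 2,5 already taken and all letters distinct, the only value for A is 7, so A=7.
Step 4. [col 2: L + P ≡ S (mod 10)] P=1 is one option consistent with column 2 (L + P ≡ S (mod 10), carry-in 0) — take it ⇒ P=1.
Step 5. [col 2: L + P ≡ S (mod 10)] in column 2 we have L+P≡S with carry-in 0; given L=2, P=1 and digits 1,2,5,7 already taken and all letters distinct, that pins S to 3 ⇒ S=3.
Step 6. [col 3: A + P ≡ Y (mod 10)] column 3: given A=7, P=1, carry-in 0, and digits 1,2,3,5,7 already taken and all letters distinct, A+P≡Y (mod 10) forces Y=8, so Y=8.
Step 7. [col 4: E + G ≡ P (mod 10)] in column 4 we have E+G≡P with carry-in 0; given E=5, P=1 and digits 1,2,3,5,7,8 already taken and all letters distinct, that pins G to 6 ⇒ G=6.
Step 8. [col 5: E + Z ≡ E (mod 10)] column 5 reads E+Z+carry(1)=E with E=5; with digits 1,2,3,5,6,7,8 already taken and all letters distinct, the only value for Z is 9 ⇒ Z=9.

Answer: A=7, E=5, G=6, L=2, P=1, S=3, Y=8, Z=9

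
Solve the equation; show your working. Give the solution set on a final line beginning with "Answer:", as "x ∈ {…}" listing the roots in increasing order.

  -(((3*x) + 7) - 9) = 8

Step 1. [-(((3*x) + 7) - 9) = 8] leading − — multiply by −1 ⇒ neg: ((3*x) + 7) - 9 = -8.
Step 2. [((3*x) + 7) - 9 = -8] add 9: x sits inside (… - 9) ⇒ sub: (3*x) + 7 = 1.
Step 3. [(3*x) + 7 = 1] the outer +7 inverts by subtracting 7. So sub: 3*x = -6.
Step 4. [3*x = -6] leading coefficient 3: divide by 3. So div: x = -2.

Answer: x ∈ {-2}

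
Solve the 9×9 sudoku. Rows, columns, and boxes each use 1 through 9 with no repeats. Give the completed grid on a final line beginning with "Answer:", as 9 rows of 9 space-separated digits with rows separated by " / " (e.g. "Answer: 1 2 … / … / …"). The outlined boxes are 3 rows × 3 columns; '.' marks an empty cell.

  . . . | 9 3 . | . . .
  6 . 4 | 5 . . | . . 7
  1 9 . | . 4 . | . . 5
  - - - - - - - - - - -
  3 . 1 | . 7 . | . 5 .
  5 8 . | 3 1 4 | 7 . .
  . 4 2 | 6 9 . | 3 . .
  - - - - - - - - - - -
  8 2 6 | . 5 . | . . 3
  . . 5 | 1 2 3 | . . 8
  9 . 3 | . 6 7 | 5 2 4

Step 1. [r2c5∈{8}] only 8 remains possible at r2c5, so r2c5=8.
Step 2. [r4c7∈{2,4,6,8,9}] across row 4, 4 lands solely at r4c7 ⇒ r4c7=4.
Step 3. [r6c8∈{1,8}] r6c8 is the only open cell in box 6 admitting 8, so r6c8=8.
Step 4. [r4c9∈{2,6,9}] 9 has one home in row 4: r4c9 ⇒ r4c9=9.
Step 5. [r1c1∈{2,7}] col 1 places 2 nowhere but r1c1 ⇒ r1c1=2.
Step 6. [r5c8∈{6}] r5c8 has the single candidate 6, so r5c8=6.
Step 7. [r1c9∈{1,6}] in col 9, 6 fits only at r1c9. So r1c9=6.
Step 8. [r7c8∈{1,7,9}] in row 7, 7 fits only at r7c8, so r7c8=7.
Step 9. [r8c8∈{9}] nothing but 9 survives at r8c8. So r8c8=9.
Step 10. [r1c6∈{1}] r1c6 has the single candidate 1. So r1c6=1.
Step 11. [r2c6∈{2}] only 2 remains possible at r2c6, so r2c6=2.
Step 12. [r1c7∈{8}] r1c7's peers cover all but 8 ⇒ r1c7=8.
Step 13. [r2c8∈{1,3}] in col 8, 1 fits only at r2c8, so r2c8=1.
Step 14. [r1c3∈{7}] r1c3's peers cover all but 7. So r1c3=7.
Step 15. [r8c2∈{7}] r8c2 has the single candidate 7 ⇒ r8c2=7.
Step 16. [r4c4∈{2,8}] across row 4, 2 lands solely at r4c4. So r4c4=2.
Step 17. [r3c3∈{8}] r3c3 is down to just 8. So r3c3=8.
Step 18. [r3c6∈{6}] r3c6's peers cover all but 6, so r3c6=6.
Step 19. [r7c4∈{4}] nothing but 4 survives at r7c4. So r7c4=4.
Step 20. [r1c8∈{4}] r1c8 has the single candidate 4. So r1c8=4.
Step 21. [r3c4∈{7}] only 7 remains possible at r3c4. So r3c4=7.
Step 22. [r9c4∈{8}] nothing but 8 survives at r9c4, so r9c4=8.
Step 23. [r6c6∈{5}] r6c6 is down to just 5 ⇒ r6c6=5.
Step 24. [r4c2∈{6}] only 6 remains possible at r4c2 ⇒ r4c2=6.
Step 25. [r5c3∈{9}] only 9 remains possible at r5c3, so r5c3=9.
Step 26. [r6c9∈{1}] nothing but 1 survives at r6c9 ⇒ r6c9=1.
Step 27. [r7c6∈{9}] only 9 remains possible at r7c6. So r7c6=9.
Step 28. [r2c7∈{9}] r2c7 has the single candidate 9 ⇒ r2c7=9.
Step 29. [r3c7∈{2}] r3c7 has the single candidate 2, so r3c7=2.
Step 30. [r8c7∈{6}] r8c7's peers cover all but 6 ⇒ r8c7=6.
Step 31. [r9c2∈{1}] r9c2 is down to just 1. So r9c2=1.
Step 32. [r8c1∈{4}] r8c1 is down to just 4. So r8c1=4.
Step 33. [r3c8∈{3}] r3c8's peers cover all but 3, so r3c8=3.
Step 34. [r1c2∈{5}] only 5 remains possible at r1c2 ⇒ r1c2=5.
Step 35. [r2c2∈{3}] r2c2's peers cover all but 3, so r2c2=3.
Step 36. [r4c6∈{8}] nothing but 8 survives at r4c6 ⇒ r4c6=8.
Step 37. [r6c1∈{7}] r6c1 is down to just 7, so r6c1=7.
Step 38. [r7c7∈{1}] nothing but 1 survives at r7c7 ⇒ r7c7=1.
Step 39. [r5c9∈{2}] r5c9's peers cover all but 2. So r5c9=2.

Answer: 2 5 7 9 3 1 8 4 6 / 6 3 4 5 8 2 9 1 7 / 1 9 8 7 4 6 2 3 5 / 3 6 1 2 7 8 4 5 9 / 5 8 9 3 1 4 7 6 2 / 7 4 2 6 9 5 3 8 1 / 8 2 6 4 5 9 1 7 3 / 4 7 5 1 2 3 6 9 8 / 9 1 3 8 6 7 5 2 4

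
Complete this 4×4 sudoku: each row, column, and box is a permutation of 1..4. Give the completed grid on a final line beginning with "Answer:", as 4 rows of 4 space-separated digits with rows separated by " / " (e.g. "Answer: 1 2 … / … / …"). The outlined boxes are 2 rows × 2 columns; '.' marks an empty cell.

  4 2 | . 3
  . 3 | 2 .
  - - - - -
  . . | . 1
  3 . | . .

Step 1. [r4c3∈{4}] r4c3's peers cover all but 4. So r4c3=4.
Step 2. [r3c3∈{3}] r3c3 is down to just 3. So r3c3=3.
Step 3. [r3c1∈{2}] only 2 remains possible at r3c1 ⇒ r3c1=2.
Step 4. [r4c2∈{1}] r4c2's peers cover all but 1. So r4c2=1.
Step 5. [r4c4∈{2}] nothing but 2 survives at r4c4, so r4c4=2.
Step 6. [r1c3∈{1}] r1c3 has the single candidate 1 ⇒ r1c3=1.
Step 7. [r2c1∈{1}] r2c1's peers cover all but 1. So r2c1=1.
Step 8. [r2c4∈{4}] only 4 remains possible at r2c4. So r2c4=4.
Step 9. [r3c2∈{4}] r3c2 has the single candidate 4. So r3c2=4.

Answer: 4 2 1 3 / 1 3 2 4 / 2 4 3 1 / 3 1 4 2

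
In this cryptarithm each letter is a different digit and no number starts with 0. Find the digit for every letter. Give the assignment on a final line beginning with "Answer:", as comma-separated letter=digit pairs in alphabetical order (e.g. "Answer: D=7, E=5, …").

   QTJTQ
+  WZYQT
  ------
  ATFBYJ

Step 1. [col 1: Q + T ≡ J (mod 10)] T=5 is one option consistent with column 1 (Q + T ≡ J (mod 10), carry-in 0) — take it, so T=5.
Step 2. [col 1: Q + T ≡ J (mod 10)] no forcing yet in column 1 (carry-in 0); J=2 is free and consistent — try it. So J=2.
Step 3. [A] the sum has 6 digits but both addends have 5; that extra leading digit A is the final carry, namely 1. So A=1.
Step 4. [col 1: Q + T ≡ J (mod 10)] from column 1 (T=5, J=2, carry-in 0, digits 1,2,5 already taken and all letters distinct): Q must equal 7 ⇒ Q=7.
Step 5. [col 2: T + Q ≡ Y (mod 10)] from column 2 (T=5, Q=7, carry-in 1, digits 1,2,5,7 already taken and all letters distinct): Y must equal 3, so Y=3.
Step 6. [col 3: J + Y ≡ B (mod 10)] from column 3 (J=2, Y=3, carry-in 1, digits 1,2,3,5,7 already taken and all letters distinct): B must equal 6 ⇒ B=6.
Step 7. [col 4: T + Z ≡ F (mod 10)] no forcing yet in column 4 (carry-in 0); Z=4 is free and consistent — try it, so Z=4.
Step 8. [col 4: T + Z ≡ F (mod 10)] column 4 reads T+Z+carry(0)=F with T=5, Z=4; with digits 1,2,3,4,5,6,7 already taken and all letters distinct, the only value for F is 9. So F=9.
Step 9. [col 5: Q + W ≡ T (mod 10)] column 5 reads Q+W+carry(0)=T with Q=7, T=5; with digits 1,2,3,4,5,6,7,9 already taken and all letters distinct, the only value for W is 8 ⇒ W=8.

Answer: A=1, B=6, F=9, J=2, Q=7, T=5, W=8, Y=3, Z=4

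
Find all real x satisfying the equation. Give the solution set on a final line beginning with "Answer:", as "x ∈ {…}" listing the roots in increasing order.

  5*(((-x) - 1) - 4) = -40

Step 1. [5*(((-x) - 1) - 4) = -40] 5 out front; divide by 5, so div: ((-x) - 1) - 4 = -8.
Step 2. [((-x) - 1) - 4 = -8] the outer -4 inverts by adding 4 ⇒ sub: (-x) - 1 = -4.
Step 3. [(-x) - 1 = -4] peel the -1: add 1 from each side. So sub: -x = -3.
Step 4. [-x = -3] leading − — multiply by −1. So neg: x = 3.

Answer: x ∈ {3}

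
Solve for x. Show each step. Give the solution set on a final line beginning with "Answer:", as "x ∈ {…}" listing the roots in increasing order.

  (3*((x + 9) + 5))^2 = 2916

Step 1. [(3*((x + 9) + 5))^2 = 2916] LHS squared, RHS 2916 ≥ 0: apply √ (±) ⇒ sqrt: 3*((x + 9) + 5) = 54 or -54.
Step 2. [3*((x + 9) + 5) = 54 or -54] 3·(inner) — divide through by 3. So div: (x + 9) + 5 = 18 or -18.
Step 3. [(x + 9) + 5 = 18 or -18] peel the +5: subtract 5 from each side, so sub: x + 9 = 13 or -23.
Step 4. [x + 9 = 13 or -23] +9 is outermost — subtract 9 both sides, so sub: x = 4 or -32.

Answer: x ∈ {-32, 4}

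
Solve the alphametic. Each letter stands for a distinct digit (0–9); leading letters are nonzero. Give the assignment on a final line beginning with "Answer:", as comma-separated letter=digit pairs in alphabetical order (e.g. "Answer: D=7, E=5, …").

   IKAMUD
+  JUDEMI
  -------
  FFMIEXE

Step 1. [col 1: D + I ≡ E (mod 10)] several values work for I in column 1 (D + I ≡ E (mod 10), carry-in 0); try I=4, so I=4.
Step 2. [col 1: D + I ≡ E (mod 10)] several values work for E in column 1 (D + I ≡ E (mod 10), carry-in 0); try E=3 ⇒ E=3.
Step 3. [F] adding two 6-digit numbers gives at most 6+1 digits, and here it does — F is that final carry and must be 1. So F=1.
Step 4. [col 1: D + I ≡ E (mod 10)] column 1: given I=4, E=3, carry-in 0, and digits 1,3,4 already taken and all letters distinct, D+I≡E (mod 10) forces D=9. So D=9.
Step 5. [col 2: U + M ≡ X (mod 10)] several values work for U in column 2 (U + M ≡ X (mod 10), carry-in 1); try U=7. So U=7.
Step 6. [col 2: U + M ≡ X (mod 10)] column 2 (U + M ≡ X (mod 10), carry-in 1) doesn't pin X yet; pick X=8 and continue. So X=8.
Step 7. [col 2: U + M ≡ X (mod 10)] column 2 reads U+M+carry(1)=X with U=7, X=8; with digits 1,3,4,7,8,9 already taken and all letters distinct, the only value for M is 0 ⇒ M=0.
Step 8. [col 4: A + D ≡ I (mod 10)] from column 4 (D=9, I=4, carry-in 0, digits 0,1,3,4,7,8,9 already taken and all letters distinct): A must equal 5. So A=5.
Step 9. [col 5: K + U ≡ M (mod 10)] column 5: given U=7, M=0, carry-in 1, and digits 0,1,3,4,5,7,8,9 already taken and all letters distinct, K+U≡M (mod 10) forces K=2, so K=2.
Step 10. [col 6: I + J ≡ F (mod 10)] from column 6 (I=4, F=1, carry-in 1, digits 0,1,2,3,4,5,7,8,9 already taken and all letters distinct): J must equal 6. So J=6.

Answer: A=5, D=9, E=3, F=1, I=4, J=6, K=2, M=0, U=7, X=8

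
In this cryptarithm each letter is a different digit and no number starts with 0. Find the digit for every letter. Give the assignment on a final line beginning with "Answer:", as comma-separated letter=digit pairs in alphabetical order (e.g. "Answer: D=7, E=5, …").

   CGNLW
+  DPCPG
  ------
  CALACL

Step 1. [col 1: W + G ≡ L (mod 10)] several values work for W in column 1 (W + G ≡ L (mod 10), carry-in 0); try W=5. So W=5.
Step 2. [col 1: W + G ≡ L (mod 10)] column 1 (W + G ≡ L (mod 10), carry-in 0) doesn't pin G yet; pick G=2 and continue, so G=2.
Step 3. [col 1: W + G ≡ L (mod 10)] from column 1 (W=5, G=2, carry-in 0, digits 2,5 already taken and all letters distinct): L must equal 7. So L=7.
Step 4. [col 2: L + P ≡ C (mod 10)] column 2 (L + P ≡ C (mod 10), carry-in 0) doesn't pin P yet; pick P=4 and continue, so P=4.
Step 5. [col 2: L + P ≡ C (mod 10)] column 2 reads L+P+carry(0)=C with L=7, P=4; with digits 2,4,5,7 already taken and all letters distinct, the only value for C is 1. So C=1.
Step 6. [col 3: N + C ≡ A (mod 10)] several values work for N in column 3 (N + C ≡ A (mod 10), carry-in 1); try N=8. So N=8.
Step 7. [col 3: N + C ≡ A (mod 10)] from column 3 (N=8, C=1, carry-in 1, digits 1,2,4,5,7,8 already taken and all letters distinct): A must equal 0, so A=0.
Step 8. [col 5: C + D ≡ A (mod 10)] in column 5 we have C+D≡A with carry-in 0; given C=1, A=0 and digits 0,1,2,4,5,7,8 already taken and all letters distinct, that pins D to 9. So D=9.

Answer: A=0, C=1, D=9, G=2, L=7, N=8, P=4, W=5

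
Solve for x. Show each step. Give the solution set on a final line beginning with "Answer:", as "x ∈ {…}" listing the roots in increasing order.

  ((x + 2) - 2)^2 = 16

Step 1. [((x + 2) - 2)^2 = 16] 16 ≥ 0, LHS is (·)² — take ±√. So sqrt: (x + 2) - 2 = 4 or -4.
Step 2. [(x + 2) - 2 = 4 or -4] -2 is outermost — add 2 both sides. So sub: x + 2 = 6 or -2.
Step 3. [x + 2 = 6 or -2] subtract 2: x sits inside (… + 2). So sub: x = 4 or -4.

Answer: x ∈ {-4, 4}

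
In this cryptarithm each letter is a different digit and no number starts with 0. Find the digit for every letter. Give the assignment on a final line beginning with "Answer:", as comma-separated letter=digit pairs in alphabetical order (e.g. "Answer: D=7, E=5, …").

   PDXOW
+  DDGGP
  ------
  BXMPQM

Step 1. [B] adding two 5-digit numbers gives at most 5+1 digits, and here it does — B is that final carry and must be 1 ⇒ B=1.
Step 2. [col 1: W + P ≡ M (mod 10)] M=4 is one option consistent with column 1 (W + P ≡ M (mod 10), carry-in 0) — take it, so M=4.
Step 3. [col 1: W + P ≡ M (mod 10)] several values work for W in column 1 (W + P ≡ M (mod 10), carry-in 0); try W=6, so W=6.
Step 4. [col 1: W + P ≡ M (mod 10)] from column 1 (W=6, M=4, carry-in 0, digits 1,4,6 already taken and all letters distinct): P must equal 8. So P=8.
Step 5. [col 2: O + G ≡ Q (mod 10)] G=7 is one option consistent with column 2 (O + G ≡ Q (mod 10), carry-in 1) — take it, so G=7.
Step 6. [col 2: O + G ≡ Q (mod 10)] Q=3 is one option consistent with column 2 (O + G ≡ Q (mod 10), carry-in 1) — take it ⇒ Q=3.
Step 7. [col 2: O + G ≡ Q (mod 10)] from column 2 (G=7, Q=3, carry-in 1, digits 1,3,4,6,7,8 already taken and all letters distinct): O must equal 5, so O=5.
Step 8. [col 3: X + G ≡ P (mod 10)] in column 3 we have X+G≡P with carry-in 1; given G=7, P=8 and digits 1,3,4,5,6,7,8 already taken and all letters distinct, that pins X to 0, so X=0.
Step 9. [col 4: D + D ≡ M (mod 10)] column 4: given M=4, carry-in 0, and digits 0,1,3,4,5,6,7,8 already taken and all letters distinct, D+D≡M (mod 10) forces D=2. So D=2.

Answer: B=1, D=2, G=7, M=4, O=5, P=8, Q=3, W=6, X=0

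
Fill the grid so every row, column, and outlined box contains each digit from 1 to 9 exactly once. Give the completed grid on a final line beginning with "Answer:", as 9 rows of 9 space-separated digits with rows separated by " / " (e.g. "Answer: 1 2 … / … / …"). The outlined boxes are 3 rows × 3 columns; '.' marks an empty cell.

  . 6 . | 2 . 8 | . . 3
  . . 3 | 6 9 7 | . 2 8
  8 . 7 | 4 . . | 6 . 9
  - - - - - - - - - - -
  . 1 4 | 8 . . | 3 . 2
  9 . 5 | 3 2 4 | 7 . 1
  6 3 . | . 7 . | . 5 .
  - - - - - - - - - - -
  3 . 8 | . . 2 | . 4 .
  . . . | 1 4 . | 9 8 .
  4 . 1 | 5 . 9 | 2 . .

Step 1. [r3c8∈{1}] r3c8 is down to just 1. So r3c8=1.
Step 2. [r9c2∈{7}] r9c2 has the single candidate 7, so r9c2=7.
Step 3. [r7c5∈{6}] nothing but 6 survives at r7c5, so r7c5=6.
Step 4. [r8c9∈{5,6,7}] r8c9 is the only open cell in row 8 admitting 7. So r8c9=7.
Step 5. [r1c7∈{4,5}] across row 1, 4 lands solely at r1c7, so r1c7=4.
Step 6. [r8c1∈{2,5}] 2 has one home in col 1: r8c1, so r8c1=2.
Step 7. [r2c7∈{5}] r2c7 has the single candidate 5 ⇒ r2c7=5.
Step 8. [r4c5∈{5}] nothing but 5 survives at r4c5 ⇒ r4c5=5.
Step 9. [r8c6∈{3}] r8c6 is down to just 3, so r8c6=3.
Step 10. [r8c2∈{5}] r8c2 is down to just 5. So r8c2=5.
Step 11. [r5c8∈{6}] only 6 remains possible at r5c8, so r5c8=6.
Step 12. [r1c5∈{1}] nothing but 1 survives at r1c5. So r1c5=1.
Step 13. [r4c6∈{6}] r4c6's peers cover all but 6, so r4c6=6.
Step 14. [r1c8∈{7}] only 7 remains possible at r1c8. So r1c8=7.
Step 15. [r5c2∈{8}] r5c2 has the single candidate 8. So r5c2=8.
Step 16. [r7c7∈{1}] r7c7 has the single candidate 1 ⇒ r7c7=1.
Step 17. [r6c9∈{4}] r6c9's peers cover all but 4. So r6c9=4.
Step 18. [r2c1∈{1}] r2c1 is down to just 1 ⇒ r2c1=1.
Step 19. [r2c2∈{4}] nothing but 4 survives at r2c2. So r2c2=4.
Step 20. [r6c6∈{1}] r6c6's peers cover all but 1, so r6c6=1.
Step 21. [r9c8∈{3}] r9c8 has the single candidate 3. So r9c8=3.
Step 22. [r1c3∈{9}] r1c3 has the single candidate 9. So r1c3=9.
Step 23. [r7c4∈{7}] r7c4 is down to just 7 ⇒ r7c4=7.
Step 24. [r6c4∈{9}] r6c4's peers cover all but 9, so r6c4=9.
Step 25. [r4c1∈{7}] r4c1 is down to just 7 ⇒ r4c1=7.
Step 26. [r6c3∈{2}] nothing but 2 survives at r6c3, so r6c3=2.
Step 27. [r8c3∈{6}] r8c3 has the single candidate 6. So r8c3=6.
Step 28. [r3c2∈{2}] r3c2 is down to just 2 ⇒ r3c2=2.
Step 29. [r6c7∈{8}] r6c7 is down to just 8 ⇒ r6c7=8.
Step 30. [r3c6∈{5}] nothing but 5 survives at r3c6 ⇒ r3c6=5.
Step 31. [r7c2∈{9}] r7c2 is down to just 9 ⇒ r7c2=9.
Step 32. [r3c5∈{3}] r3c5's peers cover all but 3 ⇒ r3c5=3.
Step 33. [r9c5∈{8}] r9c5's peers cover all but 8. So r9c5=8.
Step 34. [r7c9∈{5}] r7c9's peers cover all but 5. So r7c9=5.
Step 35. [r1c1∈{5}] r1c1 has the single candidate 5. So r1c1=5.
Step 36. [r9c9∈{6}] r9c9 has the single candidate 6. So r9c9=6.
Step 37. [r4c8∈{9}] r4c8 has the single candidate 9 ⇒ r4c8=9.

Answer: 5 6 9 2 1 8 4 7 3 / 1 4 3 6 9 7 5 2 8 / 8 2 7 4 3 5 6 1 9 / 7 1 4 8 5 6 3 9 2 / 9 8 5 3 2 4 7 6 1 / 6 3 2 9 7 1 8 5 4 / 3 9 8 7 6 2 1 4 5 / 2 5 6 1 4 3 9 8 7 / 4 7 1 5 8 9 2 3 6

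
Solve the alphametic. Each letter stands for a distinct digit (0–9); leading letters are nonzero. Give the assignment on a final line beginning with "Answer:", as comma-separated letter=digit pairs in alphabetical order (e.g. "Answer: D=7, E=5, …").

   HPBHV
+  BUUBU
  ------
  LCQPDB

Step 1. [L] adding two 5-digit numbers gives at most 5+1 digits, and here it does — L is that final carry and must be 1. So L=1.
Step 2. [col 1: V + U ≡ B (mod 10)] U=5 is one option consistent with column 1 (V + U ≡ B (mod 10), carry-in 0) — take it, so U=5.
Step 3. [col 1: V + U ≡ B (mod 10)] V=9 is one option consistent with column 1 (V + U ≡ B (mod 10), carry-in 0) — take it, so V=9.
Step 4. [col 1: V + U ≡ B (mod 10)] column 1 reads V+U+carry(0)=B with V=9, U=5; with digits 1,5,9 already taken and all letters distinct, the only value for B is 4 ⇒ B=4.
Step 5. [col 2: H + B ≡ D (mod 10)] no forcing yet in column 2 (carry-in 1); H=8 is free and consistent — try it ⇒ H=8.
Step 6. [col 2: H + B ≡ D (mod 10)] column 2 reads H+B+carry(1)=D with H=8, B=4; with digits 1,4,5,8,9 already taken and all letters distinct, the only value for D is 3, so D=3.
Step 7. [col 3: B + U ≡ P (mod 10)] in column 3 we have B+U≡P with carry-in 1; given B=4, U=5 and digits 1,3,4,5,8,9 already taken and all letters distinct, that pins P to 0 ⇒ P=0.
Step 8. [col 4: P + U ≡ Q (mod 10)] column 4 reads P+U+carry(1)=Q with P=0, U=5; with digits 0,1,3,4,5,8,9 already taken and all letters distinct, the only value for Q is 6. So Q=6.
Step 9. [col 5: H + B ≡ C (mod 10)] in column 5 we have H+B≡C with carry-in 0; given H=8, B=4 and digits 0,1,3,4,5,6,8,9 already taken and all letters distinct, that pins C to 2 ⇒ C=2.

Answer: B=4, C=2, D=3, H=8, L=1, P=0, Q=6, U=5, V=9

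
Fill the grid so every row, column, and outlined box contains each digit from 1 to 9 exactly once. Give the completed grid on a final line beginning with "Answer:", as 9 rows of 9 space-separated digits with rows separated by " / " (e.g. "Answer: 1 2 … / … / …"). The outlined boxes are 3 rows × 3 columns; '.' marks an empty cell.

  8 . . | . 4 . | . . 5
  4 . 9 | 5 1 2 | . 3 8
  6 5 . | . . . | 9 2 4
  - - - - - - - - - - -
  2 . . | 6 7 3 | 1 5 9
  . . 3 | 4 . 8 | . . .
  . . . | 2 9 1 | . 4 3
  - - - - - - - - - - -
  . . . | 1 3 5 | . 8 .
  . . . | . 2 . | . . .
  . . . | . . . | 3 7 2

Step 1. [r2c2∈{7}] r2c2 has the single candidate 7. So r2c2=7.
Step 2. [r7c9∈{6}] nothing but 6 survives at r7c9, so r7c9=6.
Step 3. [r1c6∈{6,7,9}] box 2 places 6 nowhere but r1c6. So r1c6=6.
Step 4. [r8c8∈{1,9}] in col 8, 9 fits only at r8c8, so r8c8=9.
Step 5. [r1c2∈{1,2,3}] in box 1, 3 fits only at r1c2 ⇒ r1c2=3.
Step 6. [r9c6∈{4,9}] across col 6, 9 lands solely at r9c6, so r9c6=9.
Step 7. [r9c4∈{8}] only 8 remains possible at r9c4, so r9c4=8.
Step 8. [r8c4∈{7}] nothing but 7 survives at r8c4, so r8c4=7.
Step 9. [r6c7∈{6,7,8}] r6c7 is the only open cell in col 7 admitting 8 ⇒ r6c7=8.
Step 10. [r6c2∈{6}] r6c2's peers cover all but 6 ⇒ r6c2=6.
Step 11. [r8c3∈{1,4,5,6,8}] r8c3 is the only open cell in row 8 admitting 6, so r8c3=6.
Step 12. [r7c2∈{2,4,9}] col 2 places 2 nowhere but r7c2 ⇒ r7c2=2.
Step 13. [r8c2∈{1,4,8}] r8c2 is the only open cell in row 8 admitting 8, so r8c2=8.
Step 14. [r4c2∈{4}] r4c2's peers cover all but 4, so r4c2=4.
Step 15. [r9c2∈{1}] only 1 remains possible at r9c2, so r9c2=1.
Step 16. [r9c1∈{5}] r9c1 has the single candidate 5 ⇒ r9c1=5.
Step 17. [r6c1∈{7}] r6c1's peers cover all but 7. So r6c1=7.
Step 18. [r7c7∈{4}] r7c7 has the single candidate 4. So r7c7=4.
Step 19. [r5c7∈{2,6,7}] across row 5, 2 lands solely at r5c7, so r5c7=2.
Step 20. [r7c1∈{9}] only 9 remains possible at r7c1. So r7c1=9.
Step 21. [r3c3∈{1}] nothing but 1 survives at r3c3, so r3c3=1.
Step 22. [r5c5∈{5}] r5c5 has the single candidate 5 ⇒ r5c5=5.
Step 23. [r3c5∈{8}] r3c5's peers cover all but 8. So r3c5=8.
Step 24. [r3c6∈{7}] r3c6 is down to just 7. So r3c6=7.
Step 25. [r5c1∈{1}] r5c1 is down to just 1, so r5c1=1.
Step 26. [r5c8∈{6}] r5c8's peers cover all but 6. So r5c8=6.
Step 27. [r4c3∈{8}] r4c3 has the single candidate 8. So r4c3=8.
Step 28. [r3c4∈{3}] r3c4's peers cover all but 3, so r3c4=3.
Step 29. [r1c3∈{2}] r1c3 is down to just 2 ⇒ r1c3=2.
Step 30. [r6c3∈{5}] r6c3 has the single candidate 5 ⇒ r6c3=5.
Step 31. [r1c8∈{1}] nothing but 1 survives at r1c8. So r1c8=1.
Step 32. [r5c9∈{7}] nothing but 7 survives at r5c9 ⇒ r5c9=7.
Step 33. [r1c4∈{9}] r1c4 is down to just 9. So r1c4=9.
Step 34. [r9c5∈{6}] nothing but 6 survives at r9c5. So r9c5=6.
Step 35. [r8c1∈{3}] nothing but 3 survives at r8c1 ⇒ r8c1=3.
Step 36. [r8c7∈{5}] r8c7 is down to just 5. So r8c7=5.
Step 37. [r5c2∈{9}] r5c2 is down to just 9, so r5c2=9.
Step 38. [r9c3∈{4}] r9c3 has the single candidate 4. So r9c3=4.
Step 39. [r8c6∈{4}] r8c6 has the single candidate 4, so r8c6=4.
Step 40. [r8c9∈{1}] only 1 remains possible at r8c9. So r8c9=1.
Step 41. [r7c3∈{7}] nothing but 7 survives at r7c3. So r7c3=7.
Step 42. [r1c7∈{7}] only 7 remains possible at r1c7, so r1c7=7.
Step 43. [r2c7∈{6}] r2c7 is down to just 6, so r2c7=6.

Answer: 8 3 2 9 4 6 7 1 5 / 4 7 9 5 1 2 6 3 8 / 6 5 1 3 8 7 9 2 4 / 2 4 8 6 7 3 1 5 9 / 1 9 3 4 5 8 2 6 7 / 7 6 5 2 9 1 8 4 3 / 9 2 7 1 3 5 4 8 6 / 3 8 6 7 2 4 5 9 1 / 5 1 4 8 6 9 3 7 2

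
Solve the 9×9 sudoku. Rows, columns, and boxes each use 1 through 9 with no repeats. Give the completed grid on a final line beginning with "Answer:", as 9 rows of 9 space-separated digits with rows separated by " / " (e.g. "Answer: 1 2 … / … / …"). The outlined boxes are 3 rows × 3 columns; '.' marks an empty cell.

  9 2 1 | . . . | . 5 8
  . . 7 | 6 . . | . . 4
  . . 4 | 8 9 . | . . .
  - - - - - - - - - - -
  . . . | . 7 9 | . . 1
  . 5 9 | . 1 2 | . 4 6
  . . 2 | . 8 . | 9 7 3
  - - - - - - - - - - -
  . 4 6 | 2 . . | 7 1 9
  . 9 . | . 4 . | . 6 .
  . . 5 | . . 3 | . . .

Step 1. [r8c7∈{2,3,5,8}] in box 9, 3 fits only at r8c7. So r8c7=3.
Step 2. [r8c3∈{8}] r8c3 is down to just 8. So r8c3=8.
Step 3. [r9c9∈{2}] r9c9 is down to just 2 ⇒ r9c9=2.
Step 4. [r5c7∈{8}] r5c7's peers cover all but 8, so r5c7=8.
Step 5. [r2c5∈{2,3,5}] across col 5, 2 lands solely at r2c5, so r2c5=2.
Step 6. [r9c2∈{1,7}] 7 has one home in col 2: r9c2. So r9c2=7.
Step 7. [r7c1∈{3}] only 3 remains possible at r7c1 ⇒ r7c1=3.
Step 8. [r6c6∈{4,5,6}] col 6 places 6 nowhere but r6c6. So r6c6=6.
Step 9. [r9c1∈{1}] only 1 remains possible at r9c1, so r9c1=1.
Step 10. [r7c5∈{5}] r7c5 is down to just 5 ⇒ r7c5=5.
Step 11. [r2c7∈{1}] r2c7's peers cover all but 1, so r2c7=1.
Step 12. [r3c6∈{1,5,7}] across row 3, 1 lands solely at r3c6. So r3c6=1.
Step 13. [r3c1∈{5,6}] in row 3, 5 fits only at r3c1. So r3c1=5.
Step 14. [r4c1∈{4,6,8}] col 1 places 6 nowhere but r4c1 ⇒ r4c1=6.
Step 15. [r4c4∈{3,4,5}] r4c4 is the only open cell in row 4 admitting 4, so r4c4=4.
Step 16. [r4c8∈{2}] r4c8's peers cover all but 2. So r4c8=2.
Step 17. [r4c2∈{3,8}] 8 has one home in row 4: r4c2, so r4c2=8.
Step 18. [r8c6∈{7}] nothing but 7 survives at r8c6. So r8c6=7.
Step 19. [r3c8∈{3}] r3c8 has the single candidate 3. So r3c8=3.
Step 20. [r1c4∈{3,7}] 7 has one home in row 1: r1c4 ⇒ r1c4=7.
Step 21. [r3c7∈{2,6}] across row 3, 2 lands solely at r3c7, so r3c7=2.
Step 22. [r8c1∈{2}] nothing but 2 survives at r8c1, so r8c1=2.
Step 23. [r6c2∈{1}] only 1 remains possible at r6c2. So r6c2=1.
Step 24. [r3c9∈{7}] r3c9's peers cover all but 7 ⇒ r3c9=7.
Step 25. [r5c1∈{7}] nothing but 7 survives at r5c1. So r5c1=7.
Step 26. [r3c2∈{6}] r3c2's peers cover all but 6. So r3c2=6.
Step 27. [r2c1∈{8}] nothing but 8 survives at r2c1, so r2c1=8.
Step 28. [r5c4∈{3}] only 3 remains possible at r5c4, so r5c4=3.
Step 29. [r1c7∈{6}] only 6 remains possible at r1c7, so r1c7=6.
Step 30. [r1c5∈{3}] r1c5's peers cover all but 3. So r1c5=3.
Step 31. [r2c2∈{3}] only 3 remains possible at r2c2. So r2c2=3.
Step 32. [r7c6∈{8}] r7c6 is down to just 8. So r7c6=8.
Step 33. [r9c5∈{6}] nothing but 6 survives at r9c5, so r9c5=6.
Step 34. [r8c9∈{5}] r8c9 has the single candidate 5, so r8c9=5.
Step 35. [r4c3∈{3}] r4c3's peers cover all but 3 ⇒ r4c3=3.
Step 36. [r1c6∈{4}] r1c6 has the single candidate 4, so r1c6=4.
Step 37. [r2c8∈{9}] only 9 remains possible at r2c8 ⇒ r2c8=9.
Step 38. [r8c4∈{1}] nothing but 1 survives at r8c4. So r8c4=1.
Step 39. [r2c6∈{5}] r2c6's peers cover all but 5 ⇒ r2c6=5.
Step 40. [r4c7∈{5}] only 5 remains possible at r4c7, so r4c7=5.
Step 41. [r9c4∈{9}] r9c4 is down to just 9 ⇒ r9c4=9.
Step 42. [r6c4∈{5}] r6c4 is down to just 5. So r6c4=5.
Step 43. [r6c1∈{4}] r6c1 is down to just 4. So r6c1=4.
Step 44. [r9c7∈{4}] r9c7's peers cover all but 4. So r9c7=4.
Step 45. [r9c8∈{8}] r9c8's peers cover all but 8. So r9c8=8.

Answer: 9 2 1 7 3 4 6 5 8 / 8 3 7 6 2 5 1 9 4 / 5 6 4 8 9 1 2 3 7 / 6 8 3 4 7 9 5 2 1 / 7 5 9 3 1 2 8 4 6 / 4 1 2 5 8 6 9 7 3 / 3 4 6 2 5 8 7 1 9 / 2 9 8 1 4 7 3 6 5 / 1 7 5 9 6 3 4 8 2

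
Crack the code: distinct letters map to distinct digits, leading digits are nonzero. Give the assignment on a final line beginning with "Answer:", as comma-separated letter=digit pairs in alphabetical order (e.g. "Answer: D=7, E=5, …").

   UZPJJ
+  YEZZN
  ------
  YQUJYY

Step 1. [col 1: J + N ≡ Y (mod 10)] Y=1 is one option consistent with column 1 (J + N ≡ Y (mod 10), carry-in 0) — take it. So Y=1.
Step 2. [col 1: J + N ≡ Y (mod 10)] no forcing yet in column 1 (carry-in 0); N=3 is free and consistent — try it. So N=3.
Step 3. [col 1: J + N ≡ Y (mod 10)] column 1 reads J+N+carry(0)=Y with N=3, Y=1; with digits 1,3 already taken and all letters distinct, the only value for J is 8, so J=8.
Step 4. [col 2: J + Z ≡ Y (mod 10)] from column 2 (J=8, Y=1, carry-in 1, digits 1,3,8 already taken and all letters distinct): Z must equal 2 ⇒ Z=2.
Step 5. [col 3: P + Z ≡ J (mod 10)] column 3 reads P+Z+carry(1)=J with Z=2, J=8; with digits 1,2,3,8 already taken and all letters distinct, the only value for P is 5, so P=5.
Step 6. [col 4: Z + E ≡ U (mod 10)] several values work for E in column 4 (Z + E ≡ U (mod 10), carry-in 0); try E=7 ⇒ E=7.
Step 7. [col 4: Z + E ≡ U (mod 10)] in column 4 we have Z+E≡U with carry-in 0; given Z=2, E=7 and digits 1,2,3,5,7,8 already taken and all letters distinct, that pins U to 9, so U=9.
Step 8. [col 5: U + Y ≡ Q (mod 10)] in column 5 we have U+Y≡Q with carry-in 0; given U=9, Y=1 and digits 1,2,3,5,7,8,9 already taken and all letters distinct, that pins Q to 0 ⇒ Q=0.

Answer: E=7, J=8, N=3, P=5, Q=0, U=9, Y=1, Z=2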